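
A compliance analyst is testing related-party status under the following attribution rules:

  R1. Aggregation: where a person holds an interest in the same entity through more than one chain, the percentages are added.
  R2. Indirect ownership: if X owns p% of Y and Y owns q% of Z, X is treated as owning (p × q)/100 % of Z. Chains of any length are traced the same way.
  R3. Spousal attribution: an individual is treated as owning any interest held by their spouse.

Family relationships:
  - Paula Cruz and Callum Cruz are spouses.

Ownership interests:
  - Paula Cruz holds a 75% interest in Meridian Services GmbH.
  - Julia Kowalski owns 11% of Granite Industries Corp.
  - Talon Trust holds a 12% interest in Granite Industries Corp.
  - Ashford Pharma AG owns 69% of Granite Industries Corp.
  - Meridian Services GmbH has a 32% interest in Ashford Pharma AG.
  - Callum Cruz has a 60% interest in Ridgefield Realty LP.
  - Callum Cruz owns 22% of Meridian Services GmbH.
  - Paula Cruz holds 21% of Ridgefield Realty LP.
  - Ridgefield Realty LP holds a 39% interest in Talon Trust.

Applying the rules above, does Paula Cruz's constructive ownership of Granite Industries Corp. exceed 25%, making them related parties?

By spousal attribution (R3), Paula Cruz is treated as also owning Callum Cruz's interest in Meridian Services GmbH, giving 75% + 22% = 97%.
By spousal attribution (R3), Paula Cruz is treated as also owning Callum Cruz's interest in Ridgefield Realty LP, giving 21% + 60% = 81%.
Chain via Meridian Services GmbH → Ashford Pharma AG (R2): 97% × 32% × 69% = 21.4176% of Granite Industries Corp.
Chain via Ridgefield Realty LP → Talon Trust (R2): 81% × 39% × 12% = 3.7908% of Granite Industries Corp.
Aggregating (R1): 21.4176% + 3.7908% = 25.2084%.
25.2084% exceeds the 25% threshold, so Paula is a related party to Granite Industries Corp.

Yes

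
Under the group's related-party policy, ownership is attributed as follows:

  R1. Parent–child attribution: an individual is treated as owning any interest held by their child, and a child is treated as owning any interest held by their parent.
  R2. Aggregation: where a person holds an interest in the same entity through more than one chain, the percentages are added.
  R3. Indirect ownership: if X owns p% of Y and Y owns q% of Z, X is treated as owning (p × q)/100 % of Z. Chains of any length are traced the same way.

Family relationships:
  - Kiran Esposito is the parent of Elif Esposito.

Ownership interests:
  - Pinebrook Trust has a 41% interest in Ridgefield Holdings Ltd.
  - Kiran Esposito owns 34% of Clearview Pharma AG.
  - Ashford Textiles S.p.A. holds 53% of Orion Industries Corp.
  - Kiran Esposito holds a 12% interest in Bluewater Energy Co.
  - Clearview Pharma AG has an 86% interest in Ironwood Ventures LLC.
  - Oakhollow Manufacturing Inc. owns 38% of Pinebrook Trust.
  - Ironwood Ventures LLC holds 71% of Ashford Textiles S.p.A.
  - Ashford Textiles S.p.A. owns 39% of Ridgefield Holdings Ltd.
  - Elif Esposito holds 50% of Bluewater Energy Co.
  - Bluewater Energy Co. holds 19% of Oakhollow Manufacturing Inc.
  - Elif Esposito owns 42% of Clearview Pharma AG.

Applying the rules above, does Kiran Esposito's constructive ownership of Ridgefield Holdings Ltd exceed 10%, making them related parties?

By parent–child attribution (R1), Kiran Esposito is treated as also owning Elif Esposito's interest in Clearview Pharma AG, giving 34% + 42% = 76%.
By parent–child attribution (R1), Kiran Esposito is treated as also owning Elif Esposito's interest in Bluewater Energy Co, giving 12% + 50% = 62%.
Chain via Clearview Pharma AG → Ironwood Ventures LLC → Ashford Textiles S.p.A. (R3): 76% × 86% × 71% × 39% = 18.098184% of Ridgefield Holdings Ltd.
Chain via Bluewater Energy Co. → Oakhollow Manufacturing Inc. → Pinebrook Trust (R3): 62% × 19% × 38% × 41% = 1.835324% of Ridgefield Holdings Ltd.
Aggregating (R2): 18.098184% + 1.835324% = 19.933508%.
19.933508% exceeds the 10% threshold, so Kiran is a related party to Ridgefield Holdings Ltd.

Yes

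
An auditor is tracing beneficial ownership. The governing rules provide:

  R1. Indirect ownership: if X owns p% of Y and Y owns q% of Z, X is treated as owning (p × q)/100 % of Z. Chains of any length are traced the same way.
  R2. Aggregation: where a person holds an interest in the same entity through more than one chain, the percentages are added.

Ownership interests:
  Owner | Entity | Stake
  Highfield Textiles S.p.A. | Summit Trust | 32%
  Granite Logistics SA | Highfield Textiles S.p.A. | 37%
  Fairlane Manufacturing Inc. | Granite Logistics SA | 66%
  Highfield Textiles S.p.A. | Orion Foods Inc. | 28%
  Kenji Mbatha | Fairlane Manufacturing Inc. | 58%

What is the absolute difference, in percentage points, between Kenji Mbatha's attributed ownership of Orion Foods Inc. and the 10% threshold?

Chain via Fairlane Manufacturing Inc. → Granite Logistics SA → Highfield Textiles S.p.A. (R1): 58% × 66% × 37% × 28% = 3.965808% of Orion Foods Inc.
3.965808% falls short of the 10% threshold by 6.034192 percentage points.

6.034192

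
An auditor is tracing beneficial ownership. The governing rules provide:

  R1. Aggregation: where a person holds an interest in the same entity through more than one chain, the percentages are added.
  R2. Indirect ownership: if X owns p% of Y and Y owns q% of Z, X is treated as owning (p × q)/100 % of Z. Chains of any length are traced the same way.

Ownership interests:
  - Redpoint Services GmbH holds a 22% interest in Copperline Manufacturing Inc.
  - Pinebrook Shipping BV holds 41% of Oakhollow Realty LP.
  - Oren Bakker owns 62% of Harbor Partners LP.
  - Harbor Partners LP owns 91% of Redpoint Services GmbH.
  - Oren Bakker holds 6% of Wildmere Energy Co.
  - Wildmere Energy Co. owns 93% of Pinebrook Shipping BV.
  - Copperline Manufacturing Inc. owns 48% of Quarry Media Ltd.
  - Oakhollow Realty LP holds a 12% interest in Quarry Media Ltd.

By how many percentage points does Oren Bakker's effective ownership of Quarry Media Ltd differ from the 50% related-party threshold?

Chain via Wildmere Energy Co. → Pinebrook Shipping BV → Oakhollow Realty LP (R2): 6% × 93% × 41% × 12% = 0.274536% of Quarry Media Ltd.
Chain via Harbor Partners LP → Redpoint Services GmbH → Copperline Manufacturing Inc. (R2): 62% × 91% × 22% × 48% = 5.957952% of Quarry Media Ltd.
Aggregating (R1): 0.274536% + 5.957952% = 6.232488%.
6.232488% falls short of the 50% threshold by 43.767512 percentage points.

43.767512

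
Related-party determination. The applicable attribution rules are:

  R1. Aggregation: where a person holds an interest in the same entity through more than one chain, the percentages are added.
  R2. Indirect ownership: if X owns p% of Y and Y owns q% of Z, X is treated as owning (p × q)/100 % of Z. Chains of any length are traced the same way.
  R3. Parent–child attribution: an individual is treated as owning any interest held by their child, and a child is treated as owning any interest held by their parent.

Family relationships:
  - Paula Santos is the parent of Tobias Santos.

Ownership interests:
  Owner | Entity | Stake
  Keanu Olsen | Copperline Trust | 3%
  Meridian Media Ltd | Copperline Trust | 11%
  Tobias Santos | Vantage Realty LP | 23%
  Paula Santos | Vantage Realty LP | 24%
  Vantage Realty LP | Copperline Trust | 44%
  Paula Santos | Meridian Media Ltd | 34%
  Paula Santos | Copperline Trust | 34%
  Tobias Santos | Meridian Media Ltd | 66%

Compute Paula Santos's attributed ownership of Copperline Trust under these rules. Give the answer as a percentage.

65.68%

By parent–child attribution (R3), Paula Santos is treated as also owning Tobias Santos's interest in Vantage Realty LP, giving 24% + 23% = 47%.
By parent–child attribution (R3), Paula Santos is treated as also owning Tobias Santos's interest in Meridian Media Ltd, giving 34% + 66% = 100%.
Chain via Vantage Realty LP (R2): 47% × 44% = 20.68% of Copperline Trust.
Chain via Meridian Media Ltd (R2): 100% × 11% = 11% of Copperline Trust.
Direct interest in Copperline Trust: 34%.
Aggregating (R1): 20.68% + 11% + 34% = 65.68%.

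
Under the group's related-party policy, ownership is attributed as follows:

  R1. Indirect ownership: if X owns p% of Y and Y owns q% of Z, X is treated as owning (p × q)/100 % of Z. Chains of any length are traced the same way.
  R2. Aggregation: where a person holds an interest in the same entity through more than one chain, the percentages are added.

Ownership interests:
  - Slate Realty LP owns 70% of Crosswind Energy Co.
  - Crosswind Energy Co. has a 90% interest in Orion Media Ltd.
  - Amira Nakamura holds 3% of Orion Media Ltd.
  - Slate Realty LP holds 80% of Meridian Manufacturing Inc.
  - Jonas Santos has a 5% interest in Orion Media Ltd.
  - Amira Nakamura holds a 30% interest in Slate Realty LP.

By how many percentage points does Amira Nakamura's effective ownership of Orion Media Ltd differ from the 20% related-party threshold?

1.9

Chain via Slate Realty LP → Crosswind Energy Co. (R1): 30% × 70% × 90% = 18.9% of Orion Media Ltd.
Direct interest in Orion Media Ltd: 3%.
Aggregating (R2): 18.9% + 3% = 21.9%.
21.9% exceeds the 20% threshold by 1.9 percentage points.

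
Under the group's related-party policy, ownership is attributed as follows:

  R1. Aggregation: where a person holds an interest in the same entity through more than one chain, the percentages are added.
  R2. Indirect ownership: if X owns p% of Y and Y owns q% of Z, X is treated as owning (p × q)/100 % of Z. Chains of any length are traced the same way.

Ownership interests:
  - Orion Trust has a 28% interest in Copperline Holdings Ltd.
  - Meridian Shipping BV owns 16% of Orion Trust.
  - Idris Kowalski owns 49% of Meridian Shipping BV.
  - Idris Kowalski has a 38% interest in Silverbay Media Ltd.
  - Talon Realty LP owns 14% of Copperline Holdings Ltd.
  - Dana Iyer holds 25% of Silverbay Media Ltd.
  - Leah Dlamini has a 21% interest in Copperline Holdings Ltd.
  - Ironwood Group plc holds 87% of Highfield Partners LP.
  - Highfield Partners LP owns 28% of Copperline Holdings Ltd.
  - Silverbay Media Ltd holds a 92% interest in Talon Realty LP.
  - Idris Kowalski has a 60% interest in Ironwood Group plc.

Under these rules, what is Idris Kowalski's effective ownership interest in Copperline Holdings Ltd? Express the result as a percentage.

21.7056%

Chain via Ironwood Group plc → Highfield Partners LP (R2): 60% × 87% × 28% = 14.616% of Copperline Holdings Ltd.
Chain via Meridian Shipping BV → Orion Trust (R2): 49% × 16% × 28% = 2.1952% of Copperline Holdings Ltd.
Chain via Silverbay Media Ltd → Talon Realty LP (R2): 38% × 92% × 14% = 4.8944% of Copperline Holdings Ltd.
Aggregating (R1): 14.616% + 2.1952% + 4.8944% = 21.7056%.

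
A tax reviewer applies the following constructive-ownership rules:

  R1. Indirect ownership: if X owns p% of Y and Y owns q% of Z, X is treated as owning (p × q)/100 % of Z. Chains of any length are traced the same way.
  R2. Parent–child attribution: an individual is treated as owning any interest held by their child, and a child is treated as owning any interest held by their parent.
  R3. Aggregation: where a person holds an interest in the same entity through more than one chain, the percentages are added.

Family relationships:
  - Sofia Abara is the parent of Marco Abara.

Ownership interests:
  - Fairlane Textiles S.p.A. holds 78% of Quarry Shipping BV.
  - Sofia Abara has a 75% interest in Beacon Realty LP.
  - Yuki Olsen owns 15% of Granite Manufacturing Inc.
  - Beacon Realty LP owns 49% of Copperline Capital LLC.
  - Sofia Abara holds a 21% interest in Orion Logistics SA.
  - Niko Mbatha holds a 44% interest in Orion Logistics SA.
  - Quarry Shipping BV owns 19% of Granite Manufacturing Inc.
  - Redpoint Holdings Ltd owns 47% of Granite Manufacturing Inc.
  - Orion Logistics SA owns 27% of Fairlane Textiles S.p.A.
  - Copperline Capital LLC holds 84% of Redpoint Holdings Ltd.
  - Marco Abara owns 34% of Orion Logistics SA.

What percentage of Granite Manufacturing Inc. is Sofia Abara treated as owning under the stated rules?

16.70967%

By parent–child attribution (R2), Sofia Abara is treated as also owning Marco Abara's interest in Orion Logistics SA, giving 21% + 34% = 55%.
Chain via Beacon Realty LP → Copperline Capital LLC → Redpoint Holdings Ltd (R1): 75% × 49% × 84% × 47% = 14.5089% of Granite Manufacturing Inc.
Chain via Orion Logistics SA → Fairlane Textiles S.p.A. → Quarry Shipping BV (R1): 55% × 27% × 78% × 19% = 2.20077% of Granite Manufacturing Inc.
Aggregating (R3): 14.5089% + 2.20077% = 16.70967%.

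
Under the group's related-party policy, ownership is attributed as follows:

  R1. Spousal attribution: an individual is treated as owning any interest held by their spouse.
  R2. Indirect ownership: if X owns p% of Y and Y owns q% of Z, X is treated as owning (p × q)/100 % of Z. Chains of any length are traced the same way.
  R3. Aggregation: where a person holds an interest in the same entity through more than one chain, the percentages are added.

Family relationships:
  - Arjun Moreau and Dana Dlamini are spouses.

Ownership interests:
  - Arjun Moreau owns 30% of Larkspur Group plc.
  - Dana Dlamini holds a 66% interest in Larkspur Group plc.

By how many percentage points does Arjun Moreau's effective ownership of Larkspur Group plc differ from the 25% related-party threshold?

By spousal attribution (R1), Arjun Moreau is treated as also owning Dana Dlamini's interest in Larkspur Group plc, giving 30% + 66% = 96%.
Direct interest in Larkspur Group plc: 96%.
96% exceeds the 25% threshold by 71 percentage points.

71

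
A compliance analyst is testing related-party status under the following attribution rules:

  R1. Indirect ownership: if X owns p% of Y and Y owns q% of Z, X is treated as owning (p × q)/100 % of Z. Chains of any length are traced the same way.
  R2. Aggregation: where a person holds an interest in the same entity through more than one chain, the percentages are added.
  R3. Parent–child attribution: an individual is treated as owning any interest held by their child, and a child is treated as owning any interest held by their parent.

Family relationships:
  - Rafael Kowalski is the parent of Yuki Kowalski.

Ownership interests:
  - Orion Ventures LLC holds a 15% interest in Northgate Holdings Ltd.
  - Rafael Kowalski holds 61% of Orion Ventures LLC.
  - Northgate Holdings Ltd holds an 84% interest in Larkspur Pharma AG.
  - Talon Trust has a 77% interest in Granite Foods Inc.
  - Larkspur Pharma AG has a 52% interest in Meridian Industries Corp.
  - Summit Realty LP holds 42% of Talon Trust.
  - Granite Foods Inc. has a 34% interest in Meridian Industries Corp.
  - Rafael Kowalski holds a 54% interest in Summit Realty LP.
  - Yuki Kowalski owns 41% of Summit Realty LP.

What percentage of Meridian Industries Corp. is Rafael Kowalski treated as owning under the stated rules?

By parent–child attribution (R3), Rafael Kowalski is treated as also owning Yuki Kowalski's interest in Summit Realty LP, giving 54% + 41% = 95%.
Chain via Orion Ventures LLC → Northgate Holdings Ltd → Larkspur Pharma AG (R1): 61% × 15% × 84% × 52% = 3.99672% of Meridian Industries Corp.
Chain via Summit Realty LP → Talon Trust → Granite Foods Inc. (R1): 95% × 42% × 77% × 34% = 10.44582% of Meridian Industries Corp.
Aggregating (R2): 3.99672% + 10.44582% = 14.44254%.

14.44254%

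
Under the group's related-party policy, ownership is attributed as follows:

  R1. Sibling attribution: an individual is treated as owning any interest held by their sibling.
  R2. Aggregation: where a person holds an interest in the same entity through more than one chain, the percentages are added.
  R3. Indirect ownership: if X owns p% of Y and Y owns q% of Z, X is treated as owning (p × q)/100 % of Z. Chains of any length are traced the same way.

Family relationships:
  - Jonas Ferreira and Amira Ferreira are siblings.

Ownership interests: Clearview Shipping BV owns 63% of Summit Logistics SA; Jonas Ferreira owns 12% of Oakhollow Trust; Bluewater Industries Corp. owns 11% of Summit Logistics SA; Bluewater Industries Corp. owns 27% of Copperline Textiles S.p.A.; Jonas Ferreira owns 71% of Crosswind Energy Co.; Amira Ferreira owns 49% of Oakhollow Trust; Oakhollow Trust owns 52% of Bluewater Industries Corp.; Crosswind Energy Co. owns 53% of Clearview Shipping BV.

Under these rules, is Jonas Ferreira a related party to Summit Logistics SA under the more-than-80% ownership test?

No

By sibling attribution (R1), Jonas Ferreira is treated as also owning Amira Ferreira's interest in Oakhollow Trust, giving 12% + 49% = 61%.
Chain via Oakhollow Trust → Bluewater Industries Corp. (R3): 61% × 52% × 11% = 3.4892% of Summit Logistics SA.
Chain via Crosswind Energy Co. → Clearview Shipping BV (R3): 71% × 53% × 63% = 23.7069% of Summit Logistics SA.
Aggregating (R2): 3.4892% + 23.7069% = 27.1961%.
27.1961% does not exceed the 80% threshold, so Jonas is not a related party to Summit Logistics SA.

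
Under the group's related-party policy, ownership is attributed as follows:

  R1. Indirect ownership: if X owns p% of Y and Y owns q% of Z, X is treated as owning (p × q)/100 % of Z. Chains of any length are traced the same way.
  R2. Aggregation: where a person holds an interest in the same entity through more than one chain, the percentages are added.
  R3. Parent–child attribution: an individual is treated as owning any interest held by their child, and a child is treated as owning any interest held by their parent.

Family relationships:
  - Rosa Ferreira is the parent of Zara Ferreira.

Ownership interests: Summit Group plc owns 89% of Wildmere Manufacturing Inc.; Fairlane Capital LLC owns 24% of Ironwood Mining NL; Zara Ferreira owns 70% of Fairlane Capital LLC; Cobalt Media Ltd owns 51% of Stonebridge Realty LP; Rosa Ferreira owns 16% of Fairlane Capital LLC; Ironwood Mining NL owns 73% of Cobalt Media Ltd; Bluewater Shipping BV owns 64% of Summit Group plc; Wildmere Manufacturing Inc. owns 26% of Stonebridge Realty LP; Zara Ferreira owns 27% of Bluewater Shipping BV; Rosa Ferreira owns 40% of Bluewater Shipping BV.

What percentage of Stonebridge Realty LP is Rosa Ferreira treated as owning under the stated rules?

17.606704%

By parent–child attribution (R3), Rosa Ferreira is treated as also owning Zara Ferreira's interest in Fairlane Capital LLC, giving 16% + 70% = 86%.
By parent–child attribution (R3), Rosa Ferreira is treated as also owning Zara Ferreira's interest in Bluewater Shipping BV, giving 40% + 27% = 67%.
Chain via Fairlane Capital LLC → Ironwood Mining NL → Cobalt Media Ltd (R1): 86% × 24% × 73% × 51% = 7.684272% of Stonebridge Realty LP.
Chain via Bluewater Shipping BV → Summit Group plc → Wildmere Manufacturing Inc. (R1): 67% × 64% × 89% × 26% = 9.922432% of Stonebridge Realty LP.
Aggregating (R2): 7.684272% + 9.922432% = 17.606704%.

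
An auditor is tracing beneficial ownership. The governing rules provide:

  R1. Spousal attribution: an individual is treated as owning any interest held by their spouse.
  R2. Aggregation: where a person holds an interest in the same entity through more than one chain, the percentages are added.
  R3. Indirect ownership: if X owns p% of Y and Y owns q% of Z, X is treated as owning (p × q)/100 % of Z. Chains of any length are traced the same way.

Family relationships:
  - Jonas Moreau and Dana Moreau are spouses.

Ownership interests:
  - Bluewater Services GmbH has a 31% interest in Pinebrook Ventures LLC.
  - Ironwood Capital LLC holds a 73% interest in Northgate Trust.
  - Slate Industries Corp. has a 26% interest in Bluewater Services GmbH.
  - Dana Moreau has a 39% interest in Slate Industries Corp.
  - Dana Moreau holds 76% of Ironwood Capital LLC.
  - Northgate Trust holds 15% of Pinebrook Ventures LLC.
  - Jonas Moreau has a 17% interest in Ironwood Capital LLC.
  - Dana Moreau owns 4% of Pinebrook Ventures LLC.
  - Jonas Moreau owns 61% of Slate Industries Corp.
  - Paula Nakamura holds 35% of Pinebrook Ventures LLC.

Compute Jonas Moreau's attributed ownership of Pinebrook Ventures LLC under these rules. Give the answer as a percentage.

22.2435%

By spousal attribution (R1), Jonas Moreau is treated as also owning Dana Moreau's interest in Slate Industries Corp, giving 61% + 39% = 100%.
By spousal attribution (R1), Jonas Moreau is treated as also owning Dana Moreau's interest in Ironwood Capital LLC, giving 17% + 76% = 93%.
By spousal attribution (R1), Jonas Moreau is treated as owning Dana Moreau's 4% interest in Pinebrook Ventures LLC.
Chain via Slate Industries Corp. → Bluewater Services GmbH (R3): 100% × 26% × 31% = 8.06% of Pinebrook Ventures LLC.
Chain via Ironwood Capital LLC → Northgate Trust (R3): 93% × 73% × 15% = 10.1835% of Pinebrook Ventures LLC.
Direct interest in Pinebrook Ventures LLC: 4%.
Aggregating (R2): 8.06% + 10.1835% + 4% = 22.2435%.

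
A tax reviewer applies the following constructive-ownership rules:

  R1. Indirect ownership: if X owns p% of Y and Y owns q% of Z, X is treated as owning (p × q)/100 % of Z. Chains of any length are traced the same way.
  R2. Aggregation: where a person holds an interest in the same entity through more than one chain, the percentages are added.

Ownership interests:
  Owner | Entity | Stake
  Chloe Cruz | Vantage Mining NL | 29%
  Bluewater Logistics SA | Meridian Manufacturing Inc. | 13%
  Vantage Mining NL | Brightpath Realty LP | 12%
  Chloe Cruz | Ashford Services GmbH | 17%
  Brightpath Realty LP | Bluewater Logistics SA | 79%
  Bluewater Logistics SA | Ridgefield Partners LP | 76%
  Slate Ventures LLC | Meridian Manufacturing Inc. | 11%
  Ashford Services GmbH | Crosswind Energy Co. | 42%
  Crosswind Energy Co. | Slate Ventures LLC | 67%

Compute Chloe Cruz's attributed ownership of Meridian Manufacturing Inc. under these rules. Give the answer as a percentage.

0.883614%

Chain via Ashford Services GmbH → Crosswind Energy Co. → Slate Ventures LLC (R1): 17% × 42% × 67% × 11% = 0.526218% of Meridian Manufacturing Inc.
Chain via Vantage Mining NL → Brightpath Realty LP → Bluewater Logistics SA (R1): 29% × 12% × 79% × 13% = 0.357396% of Meridian Manufacturing Inc.
Aggregating (R2): 0.526218% + 0.357396% = 0.883614%.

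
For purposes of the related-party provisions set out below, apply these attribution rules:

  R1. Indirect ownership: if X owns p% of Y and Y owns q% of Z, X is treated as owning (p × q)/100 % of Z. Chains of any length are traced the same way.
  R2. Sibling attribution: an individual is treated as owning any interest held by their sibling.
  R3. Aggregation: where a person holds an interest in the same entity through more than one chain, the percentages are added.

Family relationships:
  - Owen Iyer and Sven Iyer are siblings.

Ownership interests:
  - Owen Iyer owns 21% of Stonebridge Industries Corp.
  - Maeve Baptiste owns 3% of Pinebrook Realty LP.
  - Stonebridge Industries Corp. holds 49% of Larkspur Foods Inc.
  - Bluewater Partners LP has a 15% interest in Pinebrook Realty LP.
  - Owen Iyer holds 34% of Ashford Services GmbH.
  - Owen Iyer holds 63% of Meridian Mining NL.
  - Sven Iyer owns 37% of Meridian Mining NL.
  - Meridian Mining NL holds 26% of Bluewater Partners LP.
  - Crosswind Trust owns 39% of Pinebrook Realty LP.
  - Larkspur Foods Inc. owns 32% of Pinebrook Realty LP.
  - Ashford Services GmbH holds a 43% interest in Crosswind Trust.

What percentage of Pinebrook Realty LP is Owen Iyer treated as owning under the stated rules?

12.8946%

By sibling attribution (R2), Owen Iyer is treated as also owning Sven Iyer's interest in Meridian Mining NL, giving 63% + 37% = 100%.
Chain via Stonebridge Industries Corp. → Larkspur Foods Inc. (R1): 21% × 49% × 32% = 3.2928% of Pinebrook Realty LP.
Chain via Meridian Mining NL → Bluewater Partners LP (R1): 100% × 26% × 15% = 3.9% of Pinebrook Realty LP.
Chain via Ashford Services GmbH → Crosswind Trust (R1): 34% × 43% × 39% = 5.7018% of Pinebrook Realty LP.
Aggregating (R3): 3.2928% + 3.9% + 5.7018% = 12.8946%.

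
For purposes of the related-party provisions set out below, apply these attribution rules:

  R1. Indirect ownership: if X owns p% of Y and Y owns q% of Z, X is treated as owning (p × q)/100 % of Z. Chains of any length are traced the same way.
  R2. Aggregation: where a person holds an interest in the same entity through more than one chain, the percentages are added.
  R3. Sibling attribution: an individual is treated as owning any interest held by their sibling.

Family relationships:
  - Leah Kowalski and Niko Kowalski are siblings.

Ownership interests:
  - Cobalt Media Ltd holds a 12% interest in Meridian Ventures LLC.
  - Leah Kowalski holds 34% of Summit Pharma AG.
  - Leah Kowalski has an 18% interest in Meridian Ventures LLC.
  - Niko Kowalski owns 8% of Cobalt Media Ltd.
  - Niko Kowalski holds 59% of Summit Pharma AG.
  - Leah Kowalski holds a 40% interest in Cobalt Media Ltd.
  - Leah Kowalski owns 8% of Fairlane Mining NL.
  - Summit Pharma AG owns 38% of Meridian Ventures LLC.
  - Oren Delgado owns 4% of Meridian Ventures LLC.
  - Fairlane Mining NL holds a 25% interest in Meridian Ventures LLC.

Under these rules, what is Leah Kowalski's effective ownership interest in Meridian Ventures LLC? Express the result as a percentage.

61.1%

By sibling attribution (R3), Leah Kowalski is treated as also owning Niko Kowalski's interest in Cobalt Media Ltd, giving 40% + 8% = 48%.
By sibling attribution (R3), Leah Kowalski is treated as also owning Niko Kowalski's interest in Summit Pharma AG, giving 34% + 59% = 93%.
Chain via Cobalt Media Ltd (R1): 48% × 12% = 5.76% of Meridian Ventures LLC.
Chain via Summit Pharma AG (R1): 93% × 38% = 35.34% of Meridian Ventures LLC.
Chain via Fairlane Mining NL (R1): 8% × 25% = 2% of Meridian Ventures LLC.
Direct interest in Meridian Ventures LLC: 18%.
Aggregating (R2): 5.76% + 35.34% + 2% + 18% = 61.1%.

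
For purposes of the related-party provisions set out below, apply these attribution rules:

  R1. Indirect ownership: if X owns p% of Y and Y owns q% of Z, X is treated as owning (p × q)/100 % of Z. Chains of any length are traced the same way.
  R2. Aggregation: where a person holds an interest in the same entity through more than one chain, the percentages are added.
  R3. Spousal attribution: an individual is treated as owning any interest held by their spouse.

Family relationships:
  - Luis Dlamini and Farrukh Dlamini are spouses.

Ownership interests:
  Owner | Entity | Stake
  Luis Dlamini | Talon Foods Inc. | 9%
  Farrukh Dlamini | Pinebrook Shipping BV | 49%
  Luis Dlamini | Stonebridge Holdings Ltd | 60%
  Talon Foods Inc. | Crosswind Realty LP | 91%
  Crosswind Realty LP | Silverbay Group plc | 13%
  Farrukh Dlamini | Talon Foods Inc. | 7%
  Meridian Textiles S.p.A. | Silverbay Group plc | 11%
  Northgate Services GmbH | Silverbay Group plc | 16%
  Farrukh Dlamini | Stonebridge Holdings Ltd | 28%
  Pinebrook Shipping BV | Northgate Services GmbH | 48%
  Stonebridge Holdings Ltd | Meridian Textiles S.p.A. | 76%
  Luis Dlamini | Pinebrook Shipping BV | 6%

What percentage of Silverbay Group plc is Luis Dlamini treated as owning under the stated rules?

13.4736%

By spousal attribution (R3), Luis Dlamini is treated as also owning Farrukh Dlamini's interest in Talon Foods Inc, giving 9% + 7% = 16%.
By spousal attribution (R3), Luis Dlamini is treated as also owning Farrukh Dlamini's interest in Pinebrook Shipping BV, giving 6% + 49% = 55%.
By spousal attribution (R3), Luis Dlamini is treated as also owning Farrukh Dlamini's interest in Stonebridge Holdings Ltd, giving 60% + 28% = 88%.
Chain via Talon Foods Inc. → Crosswind Realty LP (R1): 16% × 91% × 13% = 1.8928% of Silverbay Group plc.
Chain via Pinebrook Shipping BV → Northgate Services GmbH (R1): 55% × 48% × 16% = 4.224% of Silverbay Group plc.
Chain via Stonebridge Holdings Ltd → Meridian Textiles S.p.A. (R1): 88% × 76% × 11% = 7.3568% of Silverbay Group plc.
Aggregating (R2): 1.8928% + 4.224% + 7.3568% = 13.4736%.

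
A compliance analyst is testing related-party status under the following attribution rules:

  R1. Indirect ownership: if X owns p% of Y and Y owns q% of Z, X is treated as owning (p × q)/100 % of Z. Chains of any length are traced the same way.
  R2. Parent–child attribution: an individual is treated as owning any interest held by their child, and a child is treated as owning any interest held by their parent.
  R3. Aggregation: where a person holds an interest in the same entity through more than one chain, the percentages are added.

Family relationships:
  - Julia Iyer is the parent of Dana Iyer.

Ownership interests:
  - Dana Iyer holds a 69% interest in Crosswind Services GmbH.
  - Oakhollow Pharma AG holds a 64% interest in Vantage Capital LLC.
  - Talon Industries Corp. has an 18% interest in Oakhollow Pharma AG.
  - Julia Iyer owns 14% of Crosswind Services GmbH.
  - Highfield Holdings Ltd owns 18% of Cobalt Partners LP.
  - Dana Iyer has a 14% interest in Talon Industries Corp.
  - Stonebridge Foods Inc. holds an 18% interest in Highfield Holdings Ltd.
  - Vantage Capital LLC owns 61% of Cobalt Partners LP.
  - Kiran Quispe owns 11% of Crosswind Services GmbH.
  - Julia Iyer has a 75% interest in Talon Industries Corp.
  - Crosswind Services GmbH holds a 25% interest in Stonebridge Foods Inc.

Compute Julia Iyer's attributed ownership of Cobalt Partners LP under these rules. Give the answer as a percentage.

By parent–child attribution (R2), Julia Iyer is treated as also owning Dana Iyer's interest in Talon Industries Corp, giving 75% + 14% = 89%.
By parent–child attribution (R2), Julia Iyer is treated as also owning Dana Iyer's interest in Crosswind Services GmbH, giving 14% + 69% = 83%.
Chain via Talon Industries Corp. → Oakhollow Pharma AG → Vantage Capital LLC (R1): 89% × 18% × 64% × 61% = 6.254208% of Cobalt Partners LP.
Chain via Crosswind Services GmbH → Stonebridge Foods Inc. → Highfield Holdings Ltd (R1): 83% × 25% × 18% × 18% = 0.6723% of Cobalt Partners LP.
Aggregating (R3): 6.254208% + 0.6723% = 6.926508%.

6.926508%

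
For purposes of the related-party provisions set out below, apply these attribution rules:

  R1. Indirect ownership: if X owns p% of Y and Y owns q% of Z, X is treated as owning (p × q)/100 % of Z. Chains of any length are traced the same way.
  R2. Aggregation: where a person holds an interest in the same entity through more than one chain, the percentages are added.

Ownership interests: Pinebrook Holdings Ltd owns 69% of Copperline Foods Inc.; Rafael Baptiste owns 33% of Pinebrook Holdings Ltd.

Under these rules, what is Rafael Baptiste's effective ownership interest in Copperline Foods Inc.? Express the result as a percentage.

Chain via Pinebrook Holdings Ltd (R1): 33% × 69% = 22.77% of Copperline Foods Inc.

22.77%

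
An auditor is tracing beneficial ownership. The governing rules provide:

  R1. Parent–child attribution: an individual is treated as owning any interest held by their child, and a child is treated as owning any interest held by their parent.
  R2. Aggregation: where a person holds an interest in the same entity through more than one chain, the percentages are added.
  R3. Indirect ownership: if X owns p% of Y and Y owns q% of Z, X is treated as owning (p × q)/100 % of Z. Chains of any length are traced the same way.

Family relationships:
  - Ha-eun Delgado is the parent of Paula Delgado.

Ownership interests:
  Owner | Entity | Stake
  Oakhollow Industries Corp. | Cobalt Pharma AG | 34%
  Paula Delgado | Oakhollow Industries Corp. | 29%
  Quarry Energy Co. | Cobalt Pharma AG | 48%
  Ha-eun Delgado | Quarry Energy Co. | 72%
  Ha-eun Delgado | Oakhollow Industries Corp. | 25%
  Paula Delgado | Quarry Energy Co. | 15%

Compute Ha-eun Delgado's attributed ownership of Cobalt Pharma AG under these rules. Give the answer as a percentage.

By parent–child attribution (R1), Ha-eun Delgado is treated as also owning Paula Delgado's interest in Quarry Energy Co, giving 72% + 15% = 87%.
By parent–child attribution (R1), Ha-eun Delgado is treated as also owning Paula Delgado's interest in Oakhollow Industries Corp, giving 25% + 29% = 54%.
Chain via Quarry Energy Co. (R3): 87% × 48% = 41.76% of Cobalt Pharma AG.
Chain via Oakhollow Industries Corp. (R3): 54% × 34% = 18.36% of Cobalt Pharma AG.
Aggregating (R2): 41.76% + 18.36% = 60.12%.

60.12%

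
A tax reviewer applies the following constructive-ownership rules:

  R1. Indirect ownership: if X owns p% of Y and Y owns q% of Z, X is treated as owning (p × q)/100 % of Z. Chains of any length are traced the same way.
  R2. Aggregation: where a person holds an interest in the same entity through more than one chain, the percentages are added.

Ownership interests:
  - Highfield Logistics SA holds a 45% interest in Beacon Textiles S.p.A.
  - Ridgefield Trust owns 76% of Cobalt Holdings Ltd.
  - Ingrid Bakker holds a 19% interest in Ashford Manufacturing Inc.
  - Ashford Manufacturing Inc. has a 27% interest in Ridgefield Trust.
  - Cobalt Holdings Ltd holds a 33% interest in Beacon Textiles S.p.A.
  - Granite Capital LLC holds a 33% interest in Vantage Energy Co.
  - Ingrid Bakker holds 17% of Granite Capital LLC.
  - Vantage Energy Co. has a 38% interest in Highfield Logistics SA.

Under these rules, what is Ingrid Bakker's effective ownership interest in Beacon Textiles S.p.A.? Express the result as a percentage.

2.245914%

Chain via Granite Capital LLC → Vantage Energy Co. → Highfield Logistics SA (R1): 17% × 33% × 38% × 45% = 0.95931% of Beacon Textiles S.p.A.
Chain via Ashford Manufacturing Inc. → Ridgefield Trust → Cobalt Holdings Ltd (R1): 19% × 27% × 76% × 33% = 1.286604% of Beacon Textiles S.p.A.
Aggregating (R2): 0.95931% + 1.286604% = 2.245914%.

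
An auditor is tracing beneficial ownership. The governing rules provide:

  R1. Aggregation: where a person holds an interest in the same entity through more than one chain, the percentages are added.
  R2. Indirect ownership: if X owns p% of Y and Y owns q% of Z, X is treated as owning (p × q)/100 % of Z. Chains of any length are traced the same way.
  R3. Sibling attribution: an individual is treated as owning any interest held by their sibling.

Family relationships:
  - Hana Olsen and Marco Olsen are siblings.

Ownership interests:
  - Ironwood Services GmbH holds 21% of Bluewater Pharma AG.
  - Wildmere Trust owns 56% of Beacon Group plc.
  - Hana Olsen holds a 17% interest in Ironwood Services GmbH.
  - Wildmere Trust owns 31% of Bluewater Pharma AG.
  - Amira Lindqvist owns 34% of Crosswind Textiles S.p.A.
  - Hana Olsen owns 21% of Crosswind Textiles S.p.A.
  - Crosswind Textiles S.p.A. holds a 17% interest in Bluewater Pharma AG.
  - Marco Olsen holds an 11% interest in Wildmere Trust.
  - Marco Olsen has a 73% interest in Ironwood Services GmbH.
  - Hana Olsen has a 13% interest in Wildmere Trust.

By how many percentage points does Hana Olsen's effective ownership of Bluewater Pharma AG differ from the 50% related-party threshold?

By sibling attribution (R3), Hana Olsen is treated as also owning Marco Olsen's interest in Ironwood Services GmbH, giving 17% + 73% = 90%.
By sibling attribution (R3), Hana Olsen is treated as also owning Marco Olsen's interest in Wildmere Trust, giving 13% + 11% = 24%.
Chain via Crosswind Textiles S.p.A. (R2): 21% × 17% = 3.57% of Bluewater Pharma AG.
Chain via Ironwood Services GmbH (R2): 90% × 21% = 18.9% of Bluewater Pharma AG.
Chain via Wildmere Trust (R2): 24% × 31% = 7.44% of Bluewater Pharma AG.
Aggregating (R1): 3.57% + 18.9% + 7.44% = 29.91%.
29.91% falls short of the 50% threshold by 20.09 percentage points.

20.09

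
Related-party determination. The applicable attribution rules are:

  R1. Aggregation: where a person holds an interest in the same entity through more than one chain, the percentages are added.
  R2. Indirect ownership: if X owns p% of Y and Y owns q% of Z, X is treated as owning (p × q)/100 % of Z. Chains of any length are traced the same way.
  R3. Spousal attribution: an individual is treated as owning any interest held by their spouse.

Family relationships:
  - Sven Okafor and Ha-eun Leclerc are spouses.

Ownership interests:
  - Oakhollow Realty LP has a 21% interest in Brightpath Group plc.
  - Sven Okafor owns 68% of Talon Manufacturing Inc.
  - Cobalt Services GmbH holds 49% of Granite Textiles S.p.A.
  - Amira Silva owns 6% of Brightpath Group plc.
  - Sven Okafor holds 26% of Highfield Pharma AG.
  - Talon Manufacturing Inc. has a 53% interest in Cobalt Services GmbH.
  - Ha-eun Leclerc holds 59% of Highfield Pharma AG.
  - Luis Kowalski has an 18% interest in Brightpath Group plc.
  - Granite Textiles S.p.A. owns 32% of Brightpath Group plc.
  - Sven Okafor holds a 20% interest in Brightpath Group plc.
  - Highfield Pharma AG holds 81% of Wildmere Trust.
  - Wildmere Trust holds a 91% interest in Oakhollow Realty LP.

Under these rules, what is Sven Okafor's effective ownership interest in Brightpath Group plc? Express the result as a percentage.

By spousal attribution (R3), Sven Okafor is treated as also owning Ha-eun Leclerc's interest in Highfield Pharma AG, giving 26% + 59% = 85%.
Chain via Highfield Pharma AG → Wildmere Trust → Oakhollow Realty LP (R2): 85% × 81% × 91% × 21% = 13.157235% of Brightpath Group plc.
Chain via Talon Manufacturing Inc. → Cobalt Services GmbH → Granite Textiles S.p.A. (R2): 68% × 53% × 49% × 32% = 5.651072% of Brightpath Group plc.
Direct interest in Brightpath Group plc: 20%.
Aggregating (R1): 13.157235% + 5.651072% + 20% = 38.808307%.

38.808307%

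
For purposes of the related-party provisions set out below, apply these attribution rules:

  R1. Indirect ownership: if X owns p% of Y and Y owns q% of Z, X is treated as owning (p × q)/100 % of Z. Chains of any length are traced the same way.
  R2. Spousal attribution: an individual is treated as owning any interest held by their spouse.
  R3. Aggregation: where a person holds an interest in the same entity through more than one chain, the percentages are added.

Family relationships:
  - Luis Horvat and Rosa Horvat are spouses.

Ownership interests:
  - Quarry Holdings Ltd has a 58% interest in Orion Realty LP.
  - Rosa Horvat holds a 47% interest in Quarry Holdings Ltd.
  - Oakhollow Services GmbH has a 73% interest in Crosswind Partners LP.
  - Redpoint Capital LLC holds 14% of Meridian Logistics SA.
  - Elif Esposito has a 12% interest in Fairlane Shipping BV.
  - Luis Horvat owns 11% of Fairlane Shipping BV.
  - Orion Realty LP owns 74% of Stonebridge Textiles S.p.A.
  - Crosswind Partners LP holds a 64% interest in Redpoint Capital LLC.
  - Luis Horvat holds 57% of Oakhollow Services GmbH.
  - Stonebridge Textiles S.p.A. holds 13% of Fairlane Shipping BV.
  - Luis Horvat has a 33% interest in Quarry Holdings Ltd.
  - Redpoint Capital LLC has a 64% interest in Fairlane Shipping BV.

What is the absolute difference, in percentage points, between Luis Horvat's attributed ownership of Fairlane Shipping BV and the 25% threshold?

7.507136

By spousal attribution (R2), Luis Horvat is treated as also owning Rosa Horvat's interest in Quarry Holdings Ltd, giving 33% + 47% = 80%.
Chain via Oakhollow Services GmbH → Crosswind Partners LP → Redpoint Capital LLC (R1): 57% × 73% × 64% × 64% = 17.043456% of Fairlane Shipping BV.
Chain via Quarry Holdings Ltd → Orion Realty LP → Stonebridge Textiles S.p.A. (R1): 80% × 58% × 74% × 13% = 4.46368% of Fairlane Shipping BV.
Direct interest in Fairlane Shipping BV: 11%.
Aggregating (R3): 17.043456% + 4.46368% + 11% = 32.507136%.
32.507136% exceeds the 25% threshold by 7.507136 percentage points.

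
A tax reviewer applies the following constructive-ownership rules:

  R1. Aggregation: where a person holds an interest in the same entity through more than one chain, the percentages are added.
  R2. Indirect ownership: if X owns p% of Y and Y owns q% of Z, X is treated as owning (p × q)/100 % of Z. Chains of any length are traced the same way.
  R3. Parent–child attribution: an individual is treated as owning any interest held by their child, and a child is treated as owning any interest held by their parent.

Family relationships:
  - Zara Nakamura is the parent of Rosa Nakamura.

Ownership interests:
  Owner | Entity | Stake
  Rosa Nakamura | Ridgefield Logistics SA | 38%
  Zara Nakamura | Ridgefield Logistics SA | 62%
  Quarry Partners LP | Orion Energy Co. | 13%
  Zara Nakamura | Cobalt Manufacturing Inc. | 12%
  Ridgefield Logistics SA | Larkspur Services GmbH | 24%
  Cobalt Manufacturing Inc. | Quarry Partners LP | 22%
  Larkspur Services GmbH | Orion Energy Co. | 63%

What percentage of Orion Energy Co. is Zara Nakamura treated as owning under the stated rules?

15.4632%

By parent–child attribution (R3), Zara Nakamura is treated as also owning Rosa Nakamura's interest in Ridgefield Logistics SA, giving 62% + 38% = 100%.
Chain via Ridgefield Logistics SA → Larkspur Services GmbH (R2): 100% × 24% × 63% = 15.12% of Orion Energy Co.
Chain via Cobalt Manufacturing Inc. → Quarry Partners LP (R2): 12% × 22% × 13% = 0.3432% of Orion Energy Co.
Aggregating (R1): 15.12% + 0.3432% = 15.4632%.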